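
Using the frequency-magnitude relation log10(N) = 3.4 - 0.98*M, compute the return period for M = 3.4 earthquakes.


log10(N) = 3.4 - 0.98*3.4 = 0.068
N = 10^0.068 = 1.169499
T = 1/N = 1/1.169499 = 0.8551 years

0.8551


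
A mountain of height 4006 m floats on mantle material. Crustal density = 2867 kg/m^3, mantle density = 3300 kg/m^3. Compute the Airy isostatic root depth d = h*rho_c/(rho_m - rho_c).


rho_m - rho_c = 3300 - 2867 = 433
d = 4006 * 2867 / 433
= 11485202 / 433
= 26524.72 m

26524.72


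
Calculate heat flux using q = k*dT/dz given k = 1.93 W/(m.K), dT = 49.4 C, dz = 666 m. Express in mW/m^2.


q = k * dT / dz * 1000
= 1.93 * 49.4 / 666 * 1000
= 0.143156 * 1000
= 143.1562 mW/m^2

143.1562


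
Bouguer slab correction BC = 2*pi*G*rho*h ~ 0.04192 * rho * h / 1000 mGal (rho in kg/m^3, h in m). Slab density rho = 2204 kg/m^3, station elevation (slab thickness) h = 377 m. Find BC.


BC = 0.04192 * rho * h / 1000
= 0.04192 * 2204 * 377 / 1000
= 34.8317 mGal

34.8317


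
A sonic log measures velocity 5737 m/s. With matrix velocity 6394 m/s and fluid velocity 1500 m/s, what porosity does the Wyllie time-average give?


1/V - 1/Vm = 1/5737 - 1/6394 = 1.791e-05
1/Vf - 1/Vm = 1/1500 - 1/6394 = 0.00051027
phi = 1.791e-05 / 0.00051027 = 0.0351

0.0351


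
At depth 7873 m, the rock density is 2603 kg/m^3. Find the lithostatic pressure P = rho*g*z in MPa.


P = rho * g * z / 1e6
= 2603 * 9.81 * 7873 / 1e6
= 201040440.39 / 1e6
= 201.0404 MPa

201.0404


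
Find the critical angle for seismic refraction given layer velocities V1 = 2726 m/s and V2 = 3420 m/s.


V1/V2 = 2726/3420 = 0.797076
theta_c = arcsin(0.797076) = 52.8518 degrees

52.8518


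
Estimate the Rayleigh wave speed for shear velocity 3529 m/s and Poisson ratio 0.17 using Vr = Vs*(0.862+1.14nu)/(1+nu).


Numerator factor = 0.862 + 1.14*0.17 = 1.0558
Denominator = 1 + 0.17 = 1.17
Vr = 3529 * 1.0558 / 1.17 = 3184.55 m/s

3184.55


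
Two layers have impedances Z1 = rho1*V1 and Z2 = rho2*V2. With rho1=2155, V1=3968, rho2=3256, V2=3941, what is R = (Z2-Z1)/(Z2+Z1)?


Z1 = 2155 * 3968 = 8551040
Z2 = 3256 * 3941 = 12831896
R = (12831896 - 8551040) / (12831896 + 8551040) = 4280856 / 21382936 = 0.2002

0.2002


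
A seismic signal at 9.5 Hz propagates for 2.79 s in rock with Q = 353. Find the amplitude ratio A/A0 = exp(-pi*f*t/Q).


pi*f*t/Q = pi*9.5*2.79/353 = 0.235886
A/A0 = exp(-0.235886) = 0.78987

0.78987


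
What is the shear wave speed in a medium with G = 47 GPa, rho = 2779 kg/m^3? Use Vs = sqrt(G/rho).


Convert G to Pa: G = 47e9 Pa
Compute G/rho = 47e9 / 2779 = 16912558.4743
Vs = sqrt(16912558.4743) = 4112.49 m/s

4112.49


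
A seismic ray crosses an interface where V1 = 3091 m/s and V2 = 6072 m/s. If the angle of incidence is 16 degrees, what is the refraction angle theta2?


sin(theta1) = sin(16 deg) = 0.275637
sin(theta2) = V2/V1 * sin(theta1) = 6072/3091 * 0.275637 = 0.541466
theta2 = arcsin(0.541466) = 32.7835 degrees

32.7835


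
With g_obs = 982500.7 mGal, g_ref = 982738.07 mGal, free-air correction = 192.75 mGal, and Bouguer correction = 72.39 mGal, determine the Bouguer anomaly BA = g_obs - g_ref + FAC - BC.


BA = g_obs - g_ref + FAC - BC
= 982500.7 - 982738.07 + 192.75 - 72.39
= -117.01 mGal

-117.01


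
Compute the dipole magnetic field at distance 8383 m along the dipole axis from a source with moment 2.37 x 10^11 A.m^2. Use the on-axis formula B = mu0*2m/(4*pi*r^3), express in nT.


m = 2.37 x 10^11 = 237000000000 A.m^2
2m = 474000000000 A.m^2
r^3 = 8383^3 = 589112717887
B = (4pi*10^-7) * 474000000000 / (4*pi * 589112717887) * 1e9
= 595645.967121 / 7403008746600.46 * 1e9
= 80.46 nT

80.46


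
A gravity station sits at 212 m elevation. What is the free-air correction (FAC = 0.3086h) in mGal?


FAC = 0.3086 * h
= 0.3086 * 212
= 65.4232 mGal

65.4232


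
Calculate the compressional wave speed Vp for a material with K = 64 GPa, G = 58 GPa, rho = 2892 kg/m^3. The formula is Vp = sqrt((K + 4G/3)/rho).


First compute the effective modulus:
K + 4G/3 = 64e9 + 4*58e9/3 = 141333333333.33 Pa
Then divide by density:
141333333333.33 / 2892 = 48870447.2107 Pa/(kg/m^3)
Take the square root:
Vp = sqrt(48870447.2107) = 6990.74 m/s

6990.74


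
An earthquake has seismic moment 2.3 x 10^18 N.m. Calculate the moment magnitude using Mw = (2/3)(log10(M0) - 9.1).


log10(M0) = log10(2.3 x 10^18) = 18.3617
Mw = 2/3 * (18.3617 - 9.1)
= 2/3 * 9.2617
= 6.17

6.17


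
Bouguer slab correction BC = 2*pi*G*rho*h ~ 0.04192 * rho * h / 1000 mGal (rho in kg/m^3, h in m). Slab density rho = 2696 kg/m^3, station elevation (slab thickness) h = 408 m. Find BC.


BC = 0.04192 * rho * h / 1000
= 0.04192 * 2696 * 408 / 1000
= 46.1107 mGal

46.1107


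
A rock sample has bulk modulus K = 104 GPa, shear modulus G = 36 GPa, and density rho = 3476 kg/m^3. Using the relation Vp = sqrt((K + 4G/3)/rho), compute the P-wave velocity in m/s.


First compute the effective modulus:
K + 4G/3 = 104e9 + 4*36e9/3 = 152000000000.0 Pa
Then divide by density:
152000000000.0 / 3476 = 43728423.4753 Pa/(kg/m^3)
Take the square root:
Vp = sqrt(43728423.4753) = 6612.75 m/s

6612.75


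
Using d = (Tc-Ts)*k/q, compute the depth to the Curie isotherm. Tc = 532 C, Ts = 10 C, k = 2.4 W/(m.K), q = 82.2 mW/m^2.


T_Curie - T_surf = 532 - 10 = 522 C
Convert q to W/m^2: 82.2 mW/m^2 = 0.0822 W/m^2
d = 522 * 2.4 / 0.0822 = 15240.88 m

15240.88


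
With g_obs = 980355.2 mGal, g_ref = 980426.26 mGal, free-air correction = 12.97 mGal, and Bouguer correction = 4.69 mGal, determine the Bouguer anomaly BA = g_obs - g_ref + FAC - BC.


BA = g_obs - g_ref + FAC - BC
= 980355.2 - 980426.26 + 12.97 - 4.69
= -62.78 mGal

-62.78


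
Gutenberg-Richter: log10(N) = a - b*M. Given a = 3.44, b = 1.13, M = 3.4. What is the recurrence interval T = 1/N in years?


log10(N) = 3.44 - 1.13*3.4 = -0.402
N = 10^-0.402 = 0.396278
T = 1/N = 1/0.396278 = 2.5235 years

2.5235


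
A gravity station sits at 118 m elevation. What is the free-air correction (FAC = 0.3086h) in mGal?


FAC = 0.3086 * h
= 0.3086 * 118
= 36.4148 mGal

36.4148


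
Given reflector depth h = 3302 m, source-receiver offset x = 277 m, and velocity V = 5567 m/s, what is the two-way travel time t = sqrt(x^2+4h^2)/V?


x^2 + 4h^2 = 277^2 + 4*3302^2 = 76729 + 43612816 = 43689545
sqrt(43689545) = 6609.8067
t = 6609.8067 / 5567 = 1.1873 s

1.1873


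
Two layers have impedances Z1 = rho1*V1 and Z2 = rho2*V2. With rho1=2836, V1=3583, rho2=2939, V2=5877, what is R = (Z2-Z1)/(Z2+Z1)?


Z1 = 2836 * 3583 = 10161388
Z2 = 2939 * 5877 = 17272503
R = (17272503 - 10161388) / (17272503 + 10161388) = 7111115 / 27433891 = 0.2592

0.2592


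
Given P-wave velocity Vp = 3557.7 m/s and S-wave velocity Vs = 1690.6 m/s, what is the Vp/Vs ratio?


Vp/Vs = 3557.7 / 1690.6
= 2.1044

2.1044


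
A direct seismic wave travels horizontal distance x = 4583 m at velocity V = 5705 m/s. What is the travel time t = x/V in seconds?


t = x / V
= 4583 / 5705
= 0.8033 s

0.8033


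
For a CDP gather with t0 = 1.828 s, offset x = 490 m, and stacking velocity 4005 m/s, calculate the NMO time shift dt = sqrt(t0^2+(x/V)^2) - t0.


x/Vnmo = 490/4005 = 0.122347
(x/Vnmo)^2 = 0.014969
t0^2 = 3.341584
sqrt(3.341584 + 0.014969) = 1.83209
dt = 1.83209 - 1.828 = 0.00409

0.00409


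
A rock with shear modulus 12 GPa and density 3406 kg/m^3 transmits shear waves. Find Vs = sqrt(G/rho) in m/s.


Convert G to Pa: G = 12e9 Pa
Compute G/rho = 12e9 / 3406 = 3523194.3629
Vs = sqrt(3523194.3629) = 1877.02 m/s

1877.02


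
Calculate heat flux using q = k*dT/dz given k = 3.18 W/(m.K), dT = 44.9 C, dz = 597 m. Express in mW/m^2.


q = k * dT / dz * 1000
= 3.18 * 44.9 / 597 * 1000
= 0.239166 * 1000
= 239.1658 mW/m^2

239.1658


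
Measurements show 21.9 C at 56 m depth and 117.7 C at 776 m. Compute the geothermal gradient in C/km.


dT = 117.7 - 21.9 = 95.8 C
dz = 776 - 56 = 720 m
gradient = dT/dz * 1000 = 95.8/720 * 1000 = 133.0556 C/km

133.0556


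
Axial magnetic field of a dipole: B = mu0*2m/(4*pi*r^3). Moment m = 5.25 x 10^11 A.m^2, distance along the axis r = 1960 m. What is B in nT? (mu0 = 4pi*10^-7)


m = 5.25 x 10^11 = 525000000000 A.m^2
2m = 1050000000000 A.m^2
r^3 = 1960^3 = 7529536000
B = (4pi*10^-7) * 1050000000000 / (4*pi * 7529536000) * 1e9
= 1319468.914508 / 94618939930.16 * 1e9
= 13945.0824 nT

13945.0824


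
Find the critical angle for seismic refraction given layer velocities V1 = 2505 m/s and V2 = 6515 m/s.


V1/V2 = 2505/6515 = 0.384497
theta_c = arcsin(0.384497) = 22.6125 degrees

22.6125


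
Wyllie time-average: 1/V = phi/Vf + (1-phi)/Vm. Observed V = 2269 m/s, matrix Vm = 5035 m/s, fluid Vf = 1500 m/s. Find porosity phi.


1/V - 1/Vm = 1/2269 - 1/5035 = 0.00024211
1/Vf - 1/Vm = 1/1500 - 1/5035 = 0.00046806
phi = 0.00024211 / 0.00046806 = 0.5173

0.5173


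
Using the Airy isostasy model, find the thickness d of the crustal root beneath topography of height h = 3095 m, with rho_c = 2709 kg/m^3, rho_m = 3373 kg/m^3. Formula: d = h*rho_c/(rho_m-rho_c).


rho_m - rho_c = 3373 - 2709 = 664
d = 3095 * 2709 / 664
= 8384355 / 664
= 12627.04 m

12627.04


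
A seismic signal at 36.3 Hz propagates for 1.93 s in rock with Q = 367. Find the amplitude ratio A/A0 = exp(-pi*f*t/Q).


pi*f*t/Q = pi*36.3*1.93/367 = 0.599719
A/A0 = exp(-0.599719) = 0.548966

0.548966


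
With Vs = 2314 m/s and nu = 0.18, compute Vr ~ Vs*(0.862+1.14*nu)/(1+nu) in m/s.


Numerator factor = 0.862 + 1.14*0.18 = 1.0672
Denominator = 1 + 0.18 = 1.18
Vr = 2314 * 1.0672 / 1.18 = 2092.8 m/s

2092.8


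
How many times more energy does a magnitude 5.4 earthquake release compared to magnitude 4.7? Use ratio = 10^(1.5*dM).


M2 - M1 = 5.4 - 4.7 = 0.7
1.5 * 0.7 = 1.05
ratio = 10^1.05 = 11.22

11.22


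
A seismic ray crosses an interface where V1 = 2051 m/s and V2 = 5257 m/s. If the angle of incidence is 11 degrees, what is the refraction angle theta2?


sin(theta1) = sin(11 deg) = 0.190809
sin(theta2) = V2/V1 * sin(theta1) = 5257/2051 * 0.190809 = 0.48907
theta2 = arcsin(0.48907) = 29.2795 degrees

29.2795


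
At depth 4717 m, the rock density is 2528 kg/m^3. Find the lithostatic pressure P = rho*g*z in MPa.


P = rho * g * z / 1e6
= 2528 * 9.81 * 4717 / 1e6
= 116980090.56 / 1e6
= 116.9801 MPa

116.9801


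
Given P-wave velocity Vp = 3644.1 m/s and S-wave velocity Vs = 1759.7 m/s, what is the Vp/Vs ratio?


Vp/Vs = 3644.1 / 1759.7
= 2.0709

2.0709


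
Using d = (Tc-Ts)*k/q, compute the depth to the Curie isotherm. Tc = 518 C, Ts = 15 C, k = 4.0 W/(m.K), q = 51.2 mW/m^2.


T_Curie - T_surf = 518 - 15 = 503 C
Convert q to W/m^2: 51.2 mW/m^2 = 0.0512 W/m^2
d = 503 * 4.0 / 0.0512 = 39296.88 m

39296.88


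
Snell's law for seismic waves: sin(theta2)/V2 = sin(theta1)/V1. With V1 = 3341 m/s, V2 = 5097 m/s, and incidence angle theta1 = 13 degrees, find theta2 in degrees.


sin(theta1) = sin(13 deg) = 0.224951
sin(theta2) = V2/V1 * sin(theta1) = 5097/3341 * 0.224951 = 0.343183
theta2 = arcsin(0.343183) = 20.0709 degrees

20.0709


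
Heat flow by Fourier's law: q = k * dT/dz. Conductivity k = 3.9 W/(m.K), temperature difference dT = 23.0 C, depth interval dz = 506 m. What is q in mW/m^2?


q = k * dT / dz * 1000
= 3.9 * 23.0 / 506 * 1000
= 0.177273 * 1000
= 177.2727 mW/m^2

177.2727


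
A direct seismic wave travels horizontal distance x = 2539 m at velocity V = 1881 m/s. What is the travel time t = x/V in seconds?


t = x / V
= 2539 / 1881
= 1.3498 s

1.3498


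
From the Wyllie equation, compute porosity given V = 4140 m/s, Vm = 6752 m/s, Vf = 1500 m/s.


1/V - 1/Vm = 1/4140 - 1/6752 = 9.344e-05
1/Vf - 1/Vm = 1/1500 - 1/6752 = 0.00051856
phi = 9.344e-05 / 0.00051856 = 0.1802

0.1802


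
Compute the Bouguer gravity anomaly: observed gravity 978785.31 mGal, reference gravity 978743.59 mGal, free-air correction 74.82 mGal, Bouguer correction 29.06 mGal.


BA = g_obs - g_ref + FAC - BC
= 978785.31 - 978743.59 + 74.82 - 29.06
= 87.48 mGal

87.48


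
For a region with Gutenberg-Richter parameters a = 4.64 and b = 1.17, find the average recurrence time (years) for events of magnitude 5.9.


log10(N) = 4.64 - 1.17*5.9 = -2.263
N = 10^-2.263 = 0.005458
T = 1/N = 1/0.005458 = 183.2314 years

183.2314


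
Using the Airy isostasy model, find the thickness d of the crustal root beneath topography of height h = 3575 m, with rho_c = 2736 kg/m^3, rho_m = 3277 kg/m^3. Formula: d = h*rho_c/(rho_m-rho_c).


rho_m - rho_c = 3277 - 2736 = 541
d = 3575 * 2736 / 541
= 9781200 / 541
= 18079.85 m

18079.85


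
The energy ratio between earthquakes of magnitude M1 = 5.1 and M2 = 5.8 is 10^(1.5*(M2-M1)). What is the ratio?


M2 - M1 = 5.8 - 5.1 = 0.7
1.5 * 0.7 = 1.05
ratio = 10^1.05 = 11.22

11.22


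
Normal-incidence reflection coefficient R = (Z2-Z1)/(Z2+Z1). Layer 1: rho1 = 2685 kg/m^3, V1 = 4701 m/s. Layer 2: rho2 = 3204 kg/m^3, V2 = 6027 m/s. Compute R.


Z1 = 2685 * 4701 = 12622185
Z2 = 3204 * 6027 = 19310508
R = (19310508 - 12622185) / (19310508 + 12622185) = 6688323 / 31932693 = 0.2095

0.2095


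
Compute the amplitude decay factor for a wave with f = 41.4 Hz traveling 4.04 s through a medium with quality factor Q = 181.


pi*f*t/Q = pi*41.4*4.04/181 = 2.90304
A/A0 = exp(-2.90304) = 0.054856

0.054856


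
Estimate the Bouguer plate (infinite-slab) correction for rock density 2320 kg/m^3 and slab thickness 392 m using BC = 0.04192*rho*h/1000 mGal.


BC = 0.04192 * rho * h / 1000
= 0.04192 * 2320 * 392 / 1000
= 38.1237 mGal

38.1237


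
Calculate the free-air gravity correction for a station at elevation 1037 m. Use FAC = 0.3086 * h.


FAC = 0.3086 * h
= 0.3086 * 1037
= 320.0182 mGal

320.0182


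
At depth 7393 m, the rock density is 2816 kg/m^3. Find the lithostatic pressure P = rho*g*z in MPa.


P = rho * g * z / 1e6
= 2816 * 9.81 * 7393 / 1e6
= 204231329.28 / 1e6
= 204.2313 MPa

204.2313


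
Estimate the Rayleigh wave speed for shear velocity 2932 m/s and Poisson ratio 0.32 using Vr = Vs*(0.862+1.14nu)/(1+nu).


Numerator factor = 0.862 + 1.14*0.32 = 1.2268
Denominator = 1 + 0.32 = 1.32
Vr = 2932 * 1.2268 / 1.32 = 2724.98 m/s

2724.98


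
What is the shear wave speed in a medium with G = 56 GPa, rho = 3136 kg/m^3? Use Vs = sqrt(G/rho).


Convert G to Pa: G = 56e9 Pa
Compute G/rho = 56e9 / 3136 = 17857142.8571
Vs = sqrt(17857142.8571) = 4225.77 m/s

4225.77


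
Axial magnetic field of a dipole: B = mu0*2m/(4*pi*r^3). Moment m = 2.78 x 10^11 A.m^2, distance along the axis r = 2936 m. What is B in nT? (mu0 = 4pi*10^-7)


m = 2.78 x 10^11 = 278000000000 A.m^2
2m = 556000000000 A.m^2
r^3 = 2936^3 = 25308601856
B = (4pi*10^-7) * 556000000000 / (4*pi * 25308601856) * 1e9
= 698690.206158 / 318037270653.75 * 1e9
= 2196.8815 nT

2196.8815


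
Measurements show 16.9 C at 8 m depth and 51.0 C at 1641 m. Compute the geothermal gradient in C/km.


dT = 51.0 - 16.9 = 34.1 C
dz = 1641 - 8 = 1633 m
gradient = dT/dz * 1000 = 34.1/1633 * 1000 = 20.8818 C/km

20.8818


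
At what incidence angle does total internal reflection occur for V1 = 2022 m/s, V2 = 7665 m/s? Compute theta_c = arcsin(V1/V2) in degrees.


V1/V2 = 2022/7665 = 0.263796
theta_c = arcsin(0.263796) = 15.2955 degrees

15.2955


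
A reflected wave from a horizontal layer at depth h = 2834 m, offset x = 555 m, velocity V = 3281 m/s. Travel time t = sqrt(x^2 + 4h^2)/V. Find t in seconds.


x^2 + 4h^2 = 555^2 + 4*2834^2 = 308025 + 32126224 = 32434249
sqrt(32434249) = 5695.1075
t = 5695.1075 / 3281 = 1.7358 s

1.7358


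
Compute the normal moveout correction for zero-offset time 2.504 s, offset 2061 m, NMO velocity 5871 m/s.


x/Vnmo = 2061/5871 = 0.351048
(x/Vnmo)^2 = 0.123234
t0^2 = 6.270016
sqrt(6.270016 + 0.123234) = 2.528488
dt = 2.528488 - 2.504 = 0.024488

0.024488


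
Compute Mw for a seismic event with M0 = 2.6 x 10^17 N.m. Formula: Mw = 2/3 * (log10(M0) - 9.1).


log10(M0) = log10(2.6 x 10^17) = 17.415
Mw = 2/3 * (17.415 - 9.1)
= 2/3 * 8.315
= 5.54

5.54


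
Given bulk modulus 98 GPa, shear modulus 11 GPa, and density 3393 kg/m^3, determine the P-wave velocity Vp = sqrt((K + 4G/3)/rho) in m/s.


First compute the effective modulus:
K + 4G/3 = 98e9 + 4*11e9/3 = 112666666666.67 Pa
Then divide by density:
112666666666.67 / 3393 = 33205619.4125 Pa/(kg/m^3)
Take the square root:
Vp = sqrt(33205619.4125) = 5762.43 m/s

5762.43


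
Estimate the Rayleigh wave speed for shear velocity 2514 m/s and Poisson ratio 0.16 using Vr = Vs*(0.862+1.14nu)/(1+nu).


Numerator factor = 0.862 + 1.14*0.16 = 1.0444
Denominator = 1 + 0.16 = 1.16
Vr = 2514 * 1.0444 / 1.16 = 2263.47 m/s

2263.47


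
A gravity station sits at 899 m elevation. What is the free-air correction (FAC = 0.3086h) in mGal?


FAC = 0.3086 * h
= 0.3086 * 899
= 277.4314 mGal

277.4314


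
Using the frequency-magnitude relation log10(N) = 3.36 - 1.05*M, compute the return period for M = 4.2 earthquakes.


log10(N) = 3.36 - 1.05*4.2 = -1.05
N = 10^-1.05 = 0.089125
T = 1/N = 1/0.089125 = 11.2202 years

11.2202


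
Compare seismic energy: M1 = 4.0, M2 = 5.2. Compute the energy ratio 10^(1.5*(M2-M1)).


M2 - M1 = 5.2 - 4.0 = 1.2
1.5 * 1.2 = 1.8
ratio = 10^1.8 = 63.1

63.1


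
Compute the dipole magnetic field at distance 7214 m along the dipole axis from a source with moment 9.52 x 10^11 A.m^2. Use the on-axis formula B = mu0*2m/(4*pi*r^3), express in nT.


m = 9.52 x 10^11 = 952000000000 A.m^2
2m = 1904000000000 A.m^2
r^3 = 7214^3 = 375429516344
B = (4pi*10^-7) * 1904000000000 / (4*pi * 375429516344) * 1e9
= 2392636.964974 / 4717786441948.32 * 1e9
= 507.1525 nT

507.1525


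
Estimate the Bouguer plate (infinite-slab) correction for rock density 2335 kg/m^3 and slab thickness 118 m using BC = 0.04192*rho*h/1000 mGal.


BC = 0.04192 * rho * h / 1000
= 0.04192 * 2335 * 118 / 1000
= 11.5502 mGal

11.5502


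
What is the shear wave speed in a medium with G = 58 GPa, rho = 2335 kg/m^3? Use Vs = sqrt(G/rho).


Convert G to Pa: G = 58e9 Pa
Compute G/rho = 58e9 / 2335 = 24839400.4283
Vs = sqrt(24839400.4283) = 4983.91 m/s

4983.91


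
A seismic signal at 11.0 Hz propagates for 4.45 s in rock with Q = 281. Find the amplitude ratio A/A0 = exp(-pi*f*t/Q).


pi*f*t/Q = pi*11.0*4.45/281 = 0.547263
A/A0 = exp(-0.547263) = 0.578531

0.578531


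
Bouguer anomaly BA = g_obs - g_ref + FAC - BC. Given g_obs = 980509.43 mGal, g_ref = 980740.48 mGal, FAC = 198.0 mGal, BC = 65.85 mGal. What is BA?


BA = g_obs - g_ref + FAC - BC
= 980509.43 - 980740.48 + 198.0 - 65.85
= -98.9 mGal

-98.9


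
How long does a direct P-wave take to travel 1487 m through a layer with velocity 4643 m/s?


t = x / V
= 1487 / 4643
= 0.3203 s

0.3203


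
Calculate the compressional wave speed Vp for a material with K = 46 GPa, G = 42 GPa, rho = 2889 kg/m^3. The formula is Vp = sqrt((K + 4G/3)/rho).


First compute the effective modulus:
K + 4G/3 = 46e9 + 4*42e9/3 = 102000000000.0 Pa
Then divide by density:
102000000000.0 / 2889 = 35306334.3718 Pa/(kg/m^3)
Take the square root:
Vp = sqrt(35306334.3718) = 5941.91 m/s

5941.91


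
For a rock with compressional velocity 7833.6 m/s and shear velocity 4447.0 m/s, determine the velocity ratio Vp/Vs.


Vp/Vs = 7833.6 / 4447.0
= 1.7615

1.7615


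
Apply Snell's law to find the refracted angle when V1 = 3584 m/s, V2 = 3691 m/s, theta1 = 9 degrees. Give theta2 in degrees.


sin(theta1) = sin(9 deg) = 0.156434
sin(theta2) = V2/V1 * sin(theta1) = 3691/3584 * 0.156434 = 0.161105
theta2 = arcsin(0.161105) = 9.271 degrees

9.271


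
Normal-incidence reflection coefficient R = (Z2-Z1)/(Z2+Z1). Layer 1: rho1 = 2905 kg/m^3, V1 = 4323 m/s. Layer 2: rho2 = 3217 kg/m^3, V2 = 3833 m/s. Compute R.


Z1 = 2905 * 4323 = 12558315
Z2 = 3217 * 3833 = 12330761
R = (12330761 - 12558315) / (12330761 + 12558315) = -227554 / 24889076 = -0.0091

-0.0091


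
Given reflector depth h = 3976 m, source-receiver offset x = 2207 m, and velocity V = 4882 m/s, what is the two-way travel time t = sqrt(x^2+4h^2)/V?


x^2 + 4h^2 = 2207^2 + 4*3976^2 = 4870849 + 63234304 = 68105153
sqrt(68105153) = 8252.5846
t = 8252.5846 / 4882 = 1.6904 s

1.6904


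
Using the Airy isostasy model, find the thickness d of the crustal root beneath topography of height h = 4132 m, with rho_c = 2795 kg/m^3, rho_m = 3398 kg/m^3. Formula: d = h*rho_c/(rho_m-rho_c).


rho_m - rho_c = 3398 - 2795 = 603
d = 4132 * 2795 / 603
= 11548940 / 603
= 19152.47 m

19152.47


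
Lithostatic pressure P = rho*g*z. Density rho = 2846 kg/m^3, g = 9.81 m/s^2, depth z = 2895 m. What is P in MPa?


P = rho * g * z / 1e6
= 2846 * 9.81 * 2895 / 1e6
= 80826257.7 / 1e6
= 80.8263 MPa

80.8263


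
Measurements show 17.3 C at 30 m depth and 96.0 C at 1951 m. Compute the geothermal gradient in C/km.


dT = 96.0 - 17.3 = 78.7 C
dz = 1951 - 30 = 1921 m
gradient = dT/dz * 1000 = 78.7/1921 * 1000 = 40.9682 C/km

40.9682


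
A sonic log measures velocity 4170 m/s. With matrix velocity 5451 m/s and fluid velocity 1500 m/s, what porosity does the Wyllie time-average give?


1/V - 1/Vm = 1/4170 - 1/5451 = 5.636e-05
1/Vf - 1/Vm = 1/1500 - 1/5451 = 0.00048321
phi = 5.636e-05 / 0.00048321 = 0.1166

0.1166


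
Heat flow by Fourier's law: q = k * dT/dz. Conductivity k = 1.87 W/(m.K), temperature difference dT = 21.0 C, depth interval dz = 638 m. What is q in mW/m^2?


q = k * dT / dz * 1000
= 1.87 * 21.0 / 638 * 1000
= 0.061552 * 1000
= 61.5517 mW/m^2

61.5517


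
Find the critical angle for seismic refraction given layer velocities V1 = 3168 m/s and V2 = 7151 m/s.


V1/V2 = 3168/7151 = 0.443015
theta_c = arcsin(0.443015) = 26.2964 degrees

26.2964


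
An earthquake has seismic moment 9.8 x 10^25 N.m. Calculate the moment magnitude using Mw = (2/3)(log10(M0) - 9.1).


log10(M0) = log10(9.8 x 10^25) = 25.9912
Mw = 2/3 * (25.9912 - 9.1)
= 2/3 * 16.8912
= 11.26

11.26


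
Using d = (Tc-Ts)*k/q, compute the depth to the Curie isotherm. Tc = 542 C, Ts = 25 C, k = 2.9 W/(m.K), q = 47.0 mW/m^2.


T_Curie - T_surf = 542 - 25 = 517 C
Convert q to W/m^2: 47.0 mW/m^2 = 0.047 W/m^2
d = 517 * 2.9 / 0.047 = 31900.0 m

31900.0


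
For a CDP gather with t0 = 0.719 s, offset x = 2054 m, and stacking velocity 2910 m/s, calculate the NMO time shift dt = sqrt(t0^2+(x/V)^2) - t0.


x/Vnmo = 2054/2910 = 0.705842
(x/Vnmo)^2 = 0.498213
t0^2 = 0.516961
sqrt(0.516961 + 0.498213) = 1.007558
dt = 1.007558 - 0.719 = 0.288558

0.288558


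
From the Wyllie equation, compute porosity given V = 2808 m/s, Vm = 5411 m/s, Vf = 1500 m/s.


1/V - 1/Vm = 1/2808 - 1/5411 = 0.00017132
1/Vf - 1/Vm = 1/1500 - 1/5411 = 0.00048186
phi = 0.00017132 / 0.00048186 = 0.3555

0.3555


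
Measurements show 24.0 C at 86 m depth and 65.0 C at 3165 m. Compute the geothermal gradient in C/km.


dT = 65.0 - 24.0 = 41.0 C
dz = 3165 - 86 = 3079 m
gradient = dT/dz * 1000 = 41.0/3079 * 1000 = 13.316 C/km

13.316


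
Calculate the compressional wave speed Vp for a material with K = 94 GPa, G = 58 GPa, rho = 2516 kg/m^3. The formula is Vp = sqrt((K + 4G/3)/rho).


First compute the effective modulus:
K + 4G/3 = 94e9 + 4*58e9/3 = 171333333333.33 Pa
Then divide by density:
171333333333.33 / 2516 = 68097509.274 Pa/(kg/m^3)
Take the square root:
Vp = sqrt(68097509.274) = 8252.12 m/s

8252.12


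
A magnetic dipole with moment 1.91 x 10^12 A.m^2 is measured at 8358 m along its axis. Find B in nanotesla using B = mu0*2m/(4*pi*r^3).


m = 1.91 x 10^12 = 1910000000000 A.m^2
2m = 3820000000000 A.m^2
r^3 = 8358^3 = 583857818712
B = (4pi*10^-7) * 3820000000000 / (4*pi * 583857818712) * 1e9
= 4800353.574685 / 7336973736026.32 * 1e9
= 654.2689 nT

654.2689


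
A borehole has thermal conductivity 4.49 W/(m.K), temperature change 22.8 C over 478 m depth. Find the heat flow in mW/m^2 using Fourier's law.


q = k * dT / dz * 1000
= 4.49 * 22.8 / 478 * 1000
= 0.214167 * 1000
= 214.1674 mW/m^2

214.1674


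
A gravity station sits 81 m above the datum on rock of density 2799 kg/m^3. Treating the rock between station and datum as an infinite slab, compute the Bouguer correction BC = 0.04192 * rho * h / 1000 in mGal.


BC = 0.04192 * rho * h / 1000
= 0.04192 * 2799 * 81 / 1000
= 9.5041 mGal

9.5041


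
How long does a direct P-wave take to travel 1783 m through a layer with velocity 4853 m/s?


t = x / V
= 1783 / 4853
= 0.3674 s

0.3674


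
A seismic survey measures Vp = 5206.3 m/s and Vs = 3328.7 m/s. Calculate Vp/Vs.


Vp/Vs = 5206.3 / 3328.7
= 1.5641

1.5641


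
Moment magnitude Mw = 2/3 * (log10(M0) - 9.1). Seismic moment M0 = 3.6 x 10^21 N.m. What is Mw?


log10(M0) = log10(3.6 x 10^21) = 21.5563
Mw = 2/3 * (21.5563 - 9.1)
= 2/3 * 12.4563
= 8.3

8.3


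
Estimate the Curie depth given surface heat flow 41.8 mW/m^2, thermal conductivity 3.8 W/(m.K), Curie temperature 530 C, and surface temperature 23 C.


T_Curie - T_surf = 530 - 23 = 507 C
Convert q to W/m^2: 41.8 mW/m^2 = 0.0418 W/m^2
d = 507 * 3.8 / 0.0418 = 46090.91 m

46090.91


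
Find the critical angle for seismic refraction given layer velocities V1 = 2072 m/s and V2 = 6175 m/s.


V1/V2 = 2072/6175 = 0.335547
theta_c = arcsin(0.335547) = 19.6058 degrees

19.6058


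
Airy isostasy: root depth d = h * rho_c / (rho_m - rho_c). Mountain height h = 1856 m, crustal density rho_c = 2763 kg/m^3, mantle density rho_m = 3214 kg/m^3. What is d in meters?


rho_m - rho_c = 3214 - 2763 = 451
d = 1856 * 2763 / 451
= 5128128 / 451
= 11370.57 m

11370.57


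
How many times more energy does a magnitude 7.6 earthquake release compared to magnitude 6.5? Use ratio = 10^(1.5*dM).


M2 - M1 = 7.6 - 6.5 = 1.1
1.5 * 1.1 = 1.65
ratio = 10^1.65 = 44.67

44.67


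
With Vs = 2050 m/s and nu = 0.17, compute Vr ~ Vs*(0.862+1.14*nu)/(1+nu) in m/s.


Numerator factor = 0.862 + 1.14*0.17 = 1.0558
Denominator = 1 + 0.17 = 1.17
Vr = 2050 * 1.0558 / 1.17 = 1849.91 m/s

1849.91


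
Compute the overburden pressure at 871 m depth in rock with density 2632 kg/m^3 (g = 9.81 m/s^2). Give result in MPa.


P = rho * g * z / 1e6
= 2632 * 9.81 * 871 / 1e6
= 22489150.32 / 1e6
= 22.4892 MPa

22.4892


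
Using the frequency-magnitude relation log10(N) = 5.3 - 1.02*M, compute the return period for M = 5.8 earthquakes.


log10(N) = 5.3 - 1.02*5.8 = -0.616
N = 10^-0.616 = 0.242103
T = 1/N = 1/0.242103 = 4.1305 years

4.1305


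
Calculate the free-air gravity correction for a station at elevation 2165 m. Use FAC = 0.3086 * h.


FAC = 0.3086 * h
= 0.3086 * 2165
= 668.119 mGal

668.119


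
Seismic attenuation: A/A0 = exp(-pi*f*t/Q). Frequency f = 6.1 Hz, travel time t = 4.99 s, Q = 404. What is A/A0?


pi*f*t/Q = pi*6.1*4.99/404 = 0.2367
A/A0 = exp(-0.2367) = 0.789228

0.789228


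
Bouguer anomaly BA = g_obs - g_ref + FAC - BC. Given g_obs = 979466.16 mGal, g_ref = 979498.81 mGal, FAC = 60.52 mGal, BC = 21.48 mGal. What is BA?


BA = g_obs - g_ref + FAC - BC
= 979466.16 - 979498.81 + 60.52 - 21.48
= 6.39 mGal

6.39


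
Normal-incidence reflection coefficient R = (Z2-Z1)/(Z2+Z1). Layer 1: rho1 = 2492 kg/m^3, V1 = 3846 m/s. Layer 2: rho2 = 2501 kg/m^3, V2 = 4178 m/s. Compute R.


Z1 = 2492 * 3846 = 9584232
Z2 = 2501 * 4178 = 10449178
R = (10449178 - 9584232) / (10449178 + 9584232) = 864946 / 20033410 = 0.0432

0.0432


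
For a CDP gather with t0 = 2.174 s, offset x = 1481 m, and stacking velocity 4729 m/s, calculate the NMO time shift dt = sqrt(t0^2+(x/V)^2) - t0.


x/Vnmo = 1481/4729 = 0.313174
(x/Vnmo)^2 = 0.098078
t0^2 = 4.726276
sqrt(4.726276 + 0.098078) = 2.196441
dt = 2.196441 - 2.174 = 0.022441

0.022441


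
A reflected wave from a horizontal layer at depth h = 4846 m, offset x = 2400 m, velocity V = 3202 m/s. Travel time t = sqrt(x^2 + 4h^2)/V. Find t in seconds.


x^2 + 4h^2 = 2400^2 + 4*4846^2 = 5760000 + 93934864 = 99694864
sqrt(99694864) = 9984.7315
t = 9984.7315 / 3202 = 3.1183 s

3.1183


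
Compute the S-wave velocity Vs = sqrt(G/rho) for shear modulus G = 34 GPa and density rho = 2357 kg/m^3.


Convert G to Pa: G = 34e9 Pa
Compute G/rho = 34e9 / 2357 = 14425116.6737
Vs = sqrt(14425116.6737) = 3798.04 m/s

3798.04


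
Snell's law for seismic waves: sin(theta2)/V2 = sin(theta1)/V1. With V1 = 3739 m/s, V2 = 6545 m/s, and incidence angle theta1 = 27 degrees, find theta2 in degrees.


sin(theta1) = sin(27 deg) = 0.45399
sin(theta2) = V2/V1 * sin(theta1) = 6545/3739 * 0.45399 = 0.794696
theta2 = arcsin(0.794696) = 52.6265 degrees

52.6265


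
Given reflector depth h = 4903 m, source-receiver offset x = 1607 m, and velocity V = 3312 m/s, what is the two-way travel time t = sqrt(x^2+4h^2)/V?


x^2 + 4h^2 = 1607^2 + 4*4903^2 = 2582449 + 96157636 = 98740085
sqrt(98740085) = 9936.8046
t = 9936.8046 / 3312 = 3.0002 s

3.0002


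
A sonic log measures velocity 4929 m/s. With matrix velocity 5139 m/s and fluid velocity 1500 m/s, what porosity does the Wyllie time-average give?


1/V - 1/Vm = 1/4929 - 1/5139 = 8.29e-06
1/Vf - 1/Vm = 1/1500 - 1/5139 = 0.00047208
phi = 8.29e-06 / 0.00047208 = 0.0176

0.0176


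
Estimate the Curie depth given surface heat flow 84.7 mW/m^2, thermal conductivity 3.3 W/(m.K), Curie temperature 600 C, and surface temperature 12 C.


T_Curie - T_surf = 600 - 12 = 588 C
Convert q to W/m^2: 84.7 mW/m^2 = 0.0847 W/m^2
d = 588 * 3.3 / 0.0847 = 22909.09 m

22909.09


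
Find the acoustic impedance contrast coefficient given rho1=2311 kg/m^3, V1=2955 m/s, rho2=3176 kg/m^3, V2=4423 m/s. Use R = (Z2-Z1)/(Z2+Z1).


Z1 = 2311 * 2955 = 6829005
Z2 = 3176 * 4423 = 14047448
R = (14047448 - 6829005) / (14047448 + 6829005) = 7218443 / 20876453 = 0.3458

0.3458


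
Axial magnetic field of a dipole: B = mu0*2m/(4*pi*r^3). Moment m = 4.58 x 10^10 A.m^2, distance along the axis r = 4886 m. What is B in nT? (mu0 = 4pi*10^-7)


m = 4.58 x 10^10 = 45800000000 A.m^2
2m = 91600000000 A.m^2
r^3 = 4886^3 = 116643458456
B = (4pi*10^-7) * 91600000000 / (4*pi * 116643458456) * 1e9
= 115107.954828 / 1465784928698.7 * 1e9
= 78.5299 nT

78.5299


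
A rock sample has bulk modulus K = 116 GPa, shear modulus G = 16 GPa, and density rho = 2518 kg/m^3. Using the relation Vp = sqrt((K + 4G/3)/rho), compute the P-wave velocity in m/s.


First compute the effective modulus:
K + 4G/3 = 116e9 + 4*16e9/3 = 137333333333.33 Pa
Then divide by density:
137333333333.33 / 2518 = 54540640.7201 Pa/(kg/m^3)
Take the square root:
Vp = sqrt(54540640.7201) = 7385.16 m/s

7385.16


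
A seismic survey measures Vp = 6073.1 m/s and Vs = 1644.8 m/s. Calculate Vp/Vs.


Vp/Vs = 6073.1 / 1644.8
= 3.6923

3.6923


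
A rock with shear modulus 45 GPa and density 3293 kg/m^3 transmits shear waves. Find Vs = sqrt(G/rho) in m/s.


Convert G to Pa: G = 45e9 Pa
Compute G/rho = 45e9 / 3293 = 13665350.744
Vs = sqrt(13665350.744) = 3696.67 m/s

3696.67


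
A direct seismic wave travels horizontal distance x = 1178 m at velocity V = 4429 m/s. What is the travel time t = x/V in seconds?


t = x / V
= 1178 / 4429
= 0.266 s

0.266


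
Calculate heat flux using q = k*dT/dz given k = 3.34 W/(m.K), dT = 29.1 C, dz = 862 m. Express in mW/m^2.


q = k * dT / dz * 1000
= 3.34 * 29.1 / 862 * 1000
= 0.112754 * 1000
= 112.7541 mW/m^2

112.7541


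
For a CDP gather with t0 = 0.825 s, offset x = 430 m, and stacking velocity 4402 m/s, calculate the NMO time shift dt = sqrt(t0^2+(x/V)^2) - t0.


x/Vnmo = 430/4402 = 0.097683
(x/Vnmo)^2 = 0.009542
t0^2 = 0.680625
sqrt(0.680625 + 0.009542) = 0.830763
dt = 0.830763 - 0.825 = 0.005763

0.005763


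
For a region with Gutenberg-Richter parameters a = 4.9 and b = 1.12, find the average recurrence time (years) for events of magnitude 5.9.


log10(N) = 4.9 - 1.12*5.9 = -1.708
N = 10^-1.708 = 0.019588
T = 1/N = 1/0.019588 = 51.0505 years

51.0505


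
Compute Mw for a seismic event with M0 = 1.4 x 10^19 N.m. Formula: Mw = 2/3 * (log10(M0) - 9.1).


log10(M0) = log10(1.4 x 10^19) = 19.1461
Mw = 2/3 * (19.1461 - 9.1)
= 2/3 * 10.0461
= 6.7

6.7


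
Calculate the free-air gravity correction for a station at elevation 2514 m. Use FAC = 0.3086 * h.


FAC = 0.3086 * h
= 0.3086 * 2514
= 775.8204 mGal

775.8204


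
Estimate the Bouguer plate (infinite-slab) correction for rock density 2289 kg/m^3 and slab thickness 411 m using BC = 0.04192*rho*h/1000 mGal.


BC = 0.04192 * rho * h / 1000
= 0.04192 * 2289 * 411 / 1000
= 39.4375 mGal

39.4375


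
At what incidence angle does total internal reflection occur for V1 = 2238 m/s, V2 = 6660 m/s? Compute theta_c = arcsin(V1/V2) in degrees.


V1/V2 = 2238/6660 = 0.336036
theta_c = arcsin(0.336036) = 19.6356 degrees

19.6356


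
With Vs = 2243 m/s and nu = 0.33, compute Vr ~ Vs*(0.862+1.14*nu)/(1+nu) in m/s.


Numerator factor = 0.862 + 1.14*0.33 = 1.2382
Denominator = 1 + 0.33 = 1.33
Vr = 2243 * 1.2382 / 1.33 = 2088.18 m/s

2088.18


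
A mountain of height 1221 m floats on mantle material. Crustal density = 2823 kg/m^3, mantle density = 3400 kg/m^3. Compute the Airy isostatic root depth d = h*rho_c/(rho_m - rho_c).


rho_m - rho_c = 3400 - 2823 = 577
d = 1221 * 2823 / 577
= 3446883 / 577
= 5973.8 m

5973.8


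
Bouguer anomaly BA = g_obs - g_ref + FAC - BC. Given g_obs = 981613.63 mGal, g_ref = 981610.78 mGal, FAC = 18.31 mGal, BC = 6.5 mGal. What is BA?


BA = g_obs - g_ref + FAC - BC
= 981613.63 - 981610.78 + 18.31 - 6.5
= 14.66 mGal

14.66


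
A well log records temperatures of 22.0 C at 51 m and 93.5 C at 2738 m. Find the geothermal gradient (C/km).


dT = 93.5 - 22.0 = 71.5 C
dz = 2738 - 51 = 2687 m
gradient = dT/dz * 1000 = 71.5/2687 * 1000 = 26.6096 C/km

26.6096


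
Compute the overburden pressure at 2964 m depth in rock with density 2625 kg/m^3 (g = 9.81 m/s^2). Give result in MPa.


P = rho * g * z / 1e6
= 2625 * 9.81 * 2964 / 1e6
= 76326705.0 / 1e6
= 76.3267 MPa

76.3267


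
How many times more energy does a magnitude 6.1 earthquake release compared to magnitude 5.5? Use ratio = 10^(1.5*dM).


M2 - M1 = 6.1 - 5.5 = 0.6
1.5 * 0.6 = 0.9
ratio = 10^0.9 = 7.94

7.94


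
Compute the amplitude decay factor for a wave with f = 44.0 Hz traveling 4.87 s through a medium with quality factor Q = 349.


pi*f*t/Q = pi*44.0*4.87/349 = 1.928884
A/A0 = exp(-1.928884) = 0.14531

0.14531


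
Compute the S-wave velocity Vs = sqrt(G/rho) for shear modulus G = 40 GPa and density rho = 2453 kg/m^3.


Convert G to Pa: G = 40e9 Pa
Compute G/rho = 40e9 / 2453 = 16306563.3918
Vs = sqrt(16306563.3918) = 4038.14 m/s

4038.14


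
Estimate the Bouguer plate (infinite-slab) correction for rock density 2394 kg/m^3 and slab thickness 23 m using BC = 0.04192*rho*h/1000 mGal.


BC = 0.04192 * rho * h / 1000
= 0.04192 * 2394 * 23 / 1000
= 2.3082 mGal

2.3082


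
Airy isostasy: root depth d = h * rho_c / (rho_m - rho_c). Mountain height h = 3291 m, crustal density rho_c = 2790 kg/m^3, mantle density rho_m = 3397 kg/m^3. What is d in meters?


rho_m - rho_c = 3397 - 2790 = 607
d = 3291 * 2790 / 607
= 9181890 / 607
= 15126.67 m

15126.67


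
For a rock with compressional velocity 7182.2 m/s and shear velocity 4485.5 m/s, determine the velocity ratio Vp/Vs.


Vp/Vs = 7182.2 / 4485.5
= 1.6012

1.6012


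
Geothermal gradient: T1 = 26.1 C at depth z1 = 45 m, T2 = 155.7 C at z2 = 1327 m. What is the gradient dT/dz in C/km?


dT = 155.7 - 26.1 = 129.6 C
dz = 1327 - 45 = 1282 m
gradient = dT/dz * 1000 = 129.6/1282 * 1000 = 101.092 C/km

101.092


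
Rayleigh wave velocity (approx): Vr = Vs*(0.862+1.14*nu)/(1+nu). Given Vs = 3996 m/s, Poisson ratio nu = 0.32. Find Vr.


Numerator factor = 0.862 + 1.14*0.32 = 1.2268
Denominator = 1 + 0.32 = 1.32
Vr = 3996 * 1.2268 / 1.32 = 3713.86 m/s

3713.86


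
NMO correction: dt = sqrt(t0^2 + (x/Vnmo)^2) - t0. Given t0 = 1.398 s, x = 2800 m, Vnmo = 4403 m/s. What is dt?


x/Vnmo = 2800/4403 = 0.63593
(x/Vnmo)^2 = 0.404407
t0^2 = 1.954404
sqrt(1.954404 + 0.404407) = 1.535842
dt = 1.535842 - 1.398 = 0.137842

0.137842


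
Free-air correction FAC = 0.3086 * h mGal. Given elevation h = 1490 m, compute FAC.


FAC = 0.3086 * h
= 0.3086 * 1490
= 459.814 mGal

459.814


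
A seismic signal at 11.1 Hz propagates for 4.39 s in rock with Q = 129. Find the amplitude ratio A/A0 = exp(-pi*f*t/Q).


pi*f*t/Q = pi*11.1*4.39/129 = 1.186718
A/A0 = exp(-1.186718) = 0.305221

0.305221


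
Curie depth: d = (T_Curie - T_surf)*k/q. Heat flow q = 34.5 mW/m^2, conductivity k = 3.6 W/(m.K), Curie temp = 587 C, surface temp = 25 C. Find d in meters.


T_Curie - T_surf = 587 - 25 = 562 C
Convert q to W/m^2: 34.5 mW/m^2 = 0.0345 W/m^2
d = 562 * 3.6 / 0.0345 = 58643.48 m

58643.48


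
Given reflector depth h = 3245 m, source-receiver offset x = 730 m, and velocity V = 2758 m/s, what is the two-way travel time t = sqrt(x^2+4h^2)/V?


x^2 + 4h^2 = 730^2 + 4*3245^2 = 532900 + 42120100 = 42653000
sqrt(42653000) = 6530.9264
t = 6530.9264 / 2758 = 2.368 s

2.368


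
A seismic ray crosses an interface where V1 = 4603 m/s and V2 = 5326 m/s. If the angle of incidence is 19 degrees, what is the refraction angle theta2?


sin(theta1) = sin(19 deg) = 0.325568
sin(theta2) = V2/V1 * sin(theta1) = 5326/4603 * 0.325568 = 0.376706
theta2 = arcsin(0.376706) = 22.1298 degrees

22.1298


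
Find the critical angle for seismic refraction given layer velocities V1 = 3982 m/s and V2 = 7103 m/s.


V1/V2 = 3982/7103 = 0.560608
theta_c = arcsin(0.560608) = 34.0979 degrees

34.0979


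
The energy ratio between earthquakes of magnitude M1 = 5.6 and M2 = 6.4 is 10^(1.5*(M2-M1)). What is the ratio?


M2 - M1 = 6.4 - 5.6 = 0.8
1.5 * 0.8 = 1.2
ratio = 10^1.2 = 15.85

15.85


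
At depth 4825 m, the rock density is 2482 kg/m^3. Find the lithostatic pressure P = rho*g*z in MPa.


P = rho * g * z / 1e6
= 2482 * 9.81 * 4825 / 1e6
= 117481126.5 / 1e6
= 117.4811 MPa

117.4811


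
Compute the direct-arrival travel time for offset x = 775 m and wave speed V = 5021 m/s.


t = x / V
= 775 / 5021
= 0.1544 s

0.1544


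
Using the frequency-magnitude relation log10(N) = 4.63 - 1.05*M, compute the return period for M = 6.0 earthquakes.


log10(N) = 4.63 - 1.05*6.0 = -1.67
N = 10^-1.67 = 0.02138
T = 1/N = 1/0.02138 = 46.7735 years

46.7735


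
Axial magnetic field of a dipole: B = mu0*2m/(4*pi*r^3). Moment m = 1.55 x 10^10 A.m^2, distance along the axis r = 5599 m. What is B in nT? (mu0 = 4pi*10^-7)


m = 1.55 x 10^10 = 15500000000 A.m^2
2m = 31000000000 A.m^2
r^3 = 5599^3 = 175521936799
B = (4pi*10^-7) * 31000000000 / (4*pi * 175521936799) * 1e9
= 38955.748905 / 2205673708766.36 * 1e9
= 17.6616 nT

17.6616


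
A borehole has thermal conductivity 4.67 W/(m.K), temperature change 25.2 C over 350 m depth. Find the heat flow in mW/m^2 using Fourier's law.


q = k * dT / dz * 1000
= 4.67 * 25.2 / 350 * 1000
= 0.33624 * 1000
= 336.24 mW/m^2

336.24


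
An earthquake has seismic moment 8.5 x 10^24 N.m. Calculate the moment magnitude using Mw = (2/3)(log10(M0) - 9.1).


log10(M0) = log10(8.5 x 10^24) = 24.9294
Mw = 2/3 * (24.9294 - 9.1)
= 2/3 * 15.8294
= 10.55

10.55


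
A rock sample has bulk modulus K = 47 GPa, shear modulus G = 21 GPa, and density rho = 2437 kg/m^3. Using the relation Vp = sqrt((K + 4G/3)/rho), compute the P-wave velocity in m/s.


First compute the effective modulus:
K + 4G/3 = 47e9 + 4*21e9/3 = 75000000000.0 Pa
Then divide by density:
75000000000.0 / 2437 = 30775543.7013 Pa/(kg/m^3)
Take the square root:
Vp = sqrt(30775543.7013) = 5547.57 m/s

5547.57


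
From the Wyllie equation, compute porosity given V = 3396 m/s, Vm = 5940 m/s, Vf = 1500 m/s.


1/V - 1/Vm = 1/3396 - 1/5940 = 0.00012611
1/Vf - 1/Vm = 1/1500 - 1/5940 = 0.00049832
phi = 0.00012611 / 0.00049832 = 0.2531

0.2531
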